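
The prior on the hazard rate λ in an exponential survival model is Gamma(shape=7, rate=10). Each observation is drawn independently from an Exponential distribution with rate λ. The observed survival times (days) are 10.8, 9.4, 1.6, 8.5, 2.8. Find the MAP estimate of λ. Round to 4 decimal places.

The Exponential(rate=λ) likelihood is ∝ λ^n e^(−λΣtᵢ). Here n = 5 and Σtᵢ = 10.8 + 9.4 + 1.6 + 8.5 + 2.8 = 33.1.
Posterior ∝ λ^6e^(−10λ) · λ^5e^(−33.1λ) = λ^11e^(−43.1λ), i.e. Gamma(12, 43.1).
Mode = (a−1)/b = 11/43.1 ≈ 0.2552.

λ̂_MAP = 0.2552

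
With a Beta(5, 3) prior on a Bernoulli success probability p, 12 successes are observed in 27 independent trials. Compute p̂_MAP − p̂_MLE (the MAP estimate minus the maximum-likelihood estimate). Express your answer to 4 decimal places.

MAP − MLE = 0.0404

Posterior is Beta(17, 18); MAP = (17−1)/(35−2) = 16/33 ≈ 0.48485.
MLE ignores the prior: p̂_MLE = k/n = 12/27 ≈ 0.44444.
Difference = 16/33 − 12/27 = 4/99 ≈ 0.0404.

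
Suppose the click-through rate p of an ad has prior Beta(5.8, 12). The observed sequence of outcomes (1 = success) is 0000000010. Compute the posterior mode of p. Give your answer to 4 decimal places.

Prior: Beta(5.8, 12).
Data: 1 success in 10 trials (from the sequence). The binomial likelihood contributes p(1−p)^9, so the posterior is Beta(5.8+1, 12+9) = Beta(6.8, 21).
For Beta(a, b) with a, b > 1 the mode is (a−1)/(a+b−2) = 5.8/25.8 ≈ 0.2248.

p̂_MAP = 0.2248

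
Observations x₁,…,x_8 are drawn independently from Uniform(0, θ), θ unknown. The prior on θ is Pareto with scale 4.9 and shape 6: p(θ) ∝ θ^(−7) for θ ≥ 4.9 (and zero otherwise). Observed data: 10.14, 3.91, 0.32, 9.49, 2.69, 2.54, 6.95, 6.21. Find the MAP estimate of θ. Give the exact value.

θ̂_MAP = 10.14

The Uniform(0, θ) likelihood is θ^(−n) for θ ≥ max(xᵢ), zero otherwise. Here max(xᵢ) = 10.14.
Posterior ∝ θ^(−7) · θ^(−8) = θ^(−15) on θ ≥ max(4.9, 10.14) = 10.14.
This density is strictly decreasing in θ, so the posterior mode lies at the lower boundary of the support.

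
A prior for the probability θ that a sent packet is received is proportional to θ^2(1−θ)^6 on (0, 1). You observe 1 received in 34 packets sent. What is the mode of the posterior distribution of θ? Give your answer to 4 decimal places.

The prior density ∝ θ^2(1−θ)^6 is the kernel of Beta(3, 7).
Data: 1 success in 34 trials. The binomial likelihood contributes θ(1−θ)^33, so the posterior is Beta(3+1, 7+33) = Beta(4, 40).
For Beta(a, b) with a, b > 1 the mode is (a−1)/(a+b−2) = 3/42 ≈ 0.0714.

θ̂_MAP = 0.0714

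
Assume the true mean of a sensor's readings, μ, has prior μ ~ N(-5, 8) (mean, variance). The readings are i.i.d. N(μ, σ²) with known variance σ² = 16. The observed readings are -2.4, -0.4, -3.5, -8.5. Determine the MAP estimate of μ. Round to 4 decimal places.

μ̂_MAP = -4.1333

n = 4; x̄ = ((-2.4) + (-0.4) + (-3.5) + (-8.5))/4 = -14.8/4 = -3.7.
For a Normal prior and Normal likelihood with known variance, the posterior is Normal; its mode equals its mean, the precision-weighted average.
Prior precision 1/σ₀² = 1/8 = 0.125; data precision n/σ² = 4/16 = 0.25.
μ̂ = (0.125·(-5) + 0.25·(-3.7)) / (0.125 + 0.25) = (-1.55)/0.375 = -62/15 ≈ -4.1333.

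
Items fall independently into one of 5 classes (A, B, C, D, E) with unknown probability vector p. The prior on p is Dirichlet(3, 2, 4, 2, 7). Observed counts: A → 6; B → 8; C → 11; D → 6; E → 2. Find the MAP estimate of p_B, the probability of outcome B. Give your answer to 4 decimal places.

The posterior is Dirichlet(αᵢ + nᵢ) = Dirichlet(9, 10, 15, 8, 9).
For a Dirichlet(a₁,…,a_K) with all aᵢ > 1, the mode has j-th component (aⱼ − 1)/(Σaᵢ − K).
Here Σaᵢ = 51 and K = 5, so p_B = (10 − 1)/(51 − 5) = 9/46 ≈ 0.1957.

MAP estimate of p_B = 0.1957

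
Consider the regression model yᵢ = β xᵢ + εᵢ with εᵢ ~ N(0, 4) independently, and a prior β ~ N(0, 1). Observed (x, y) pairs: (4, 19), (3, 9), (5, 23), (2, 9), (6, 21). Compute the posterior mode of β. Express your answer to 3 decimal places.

log p(β | y) = −Σ(yᵢ − βxᵢ)²/(2·4) − β²/(2·1) + const.
Setting the derivative to zero: Σxᵢ(yᵢ − βxᵢ)/4 − β/1 = 0, so β = Σxᵢyᵢ / (Σxᵢ² + σ²/τ²).
Σxᵢyᵢ = 4·19 + 3·9 + 5·23 + 2·9 + 6·21 = 362; Σxᵢ² = 90; σ²/τ² = 4.
β̂_MAP = 362 / (90 + 4) = 362/94 ≈ 3.851.

β̂_MAP = 3.851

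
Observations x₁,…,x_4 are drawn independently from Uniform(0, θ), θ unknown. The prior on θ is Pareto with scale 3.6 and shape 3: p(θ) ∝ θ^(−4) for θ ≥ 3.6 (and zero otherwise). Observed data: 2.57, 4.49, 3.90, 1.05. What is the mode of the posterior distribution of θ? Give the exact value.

θ̂_MAP = 4.49

The Uniform(0, θ) likelihood is θ^(−n) for θ ≥ max(xᵢ), zero otherwise. Here max(xᵢ) = 4.49.
Posterior ∝ θ^(−4) · θ^(−4) = θ^(−8) on θ ≥ max(3.6, 4.49) = 4.49.
This density is strictly decreasing in θ, so the posterior mode lies at the lower boundary of the support.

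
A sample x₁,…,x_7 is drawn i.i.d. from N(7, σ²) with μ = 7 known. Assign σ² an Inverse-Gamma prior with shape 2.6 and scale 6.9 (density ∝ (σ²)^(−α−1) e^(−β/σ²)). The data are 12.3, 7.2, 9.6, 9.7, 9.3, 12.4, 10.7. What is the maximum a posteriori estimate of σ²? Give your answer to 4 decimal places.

Sum of squared deviations about the known mean: SS = (12.3−7)² + (7.2−7)² + (9.6−7)² + (9.7−7)² + (9.3−7)² + (12.4−7)² + (10.7−7)² = 90.32.
The Normal likelihood contributes (σ²)^(−n/2) exp(−SS/(2σ²)), so the posterior is Inverse-Gamma(α + n/2, β + SS/2) = Inverse-Gamma(6.1, 52.06).
The mode of Inverse-Gamma(a, b) is b/(a+1) = 52.06/7.1 ≈ 7.3324.

σ̂²_MAP = 7.3324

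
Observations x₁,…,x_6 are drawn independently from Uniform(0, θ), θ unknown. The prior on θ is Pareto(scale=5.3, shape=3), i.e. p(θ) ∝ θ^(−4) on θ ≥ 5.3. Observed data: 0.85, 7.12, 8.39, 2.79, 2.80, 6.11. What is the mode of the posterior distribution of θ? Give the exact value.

The Uniform(0, θ) likelihood is θ^(−n) for θ ≥ max(xᵢ), zero otherwise. Here max(xᵢ) = 8.39.
Posterior ∝ θ^(−4) · θ^(−6) = θ^(−10) on θ ≥ max(5.3, 8.39) = 8.39.
This density is strictly decreasing in θ, so the posterior mode lies at the lower boundary of the support.

θ̂_MAP = 8.39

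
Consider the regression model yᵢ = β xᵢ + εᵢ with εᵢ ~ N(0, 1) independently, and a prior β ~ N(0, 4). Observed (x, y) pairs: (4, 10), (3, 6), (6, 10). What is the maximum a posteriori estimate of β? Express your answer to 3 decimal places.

β̂_MAP = 1.927

log p(β | y) = −Σ(yᵢ − βxᵢ)²/(2·1) − β²/(2·4) + const.
Setting the derivative to zero: Σxᵢ(yᵢ − βxᵢ)/1 − β/4 = 0, so β = Σxᵢyᵢ / (Σxᵢ² + σ²/τ²).
Σxᵢyᵢ = 4·10 + 3·6 + 6·10 = 118; Σxᵢ² = 61; σ²/τ² = 0.25.
β̂_MAP = 118 / (61 + 0.25) = 118/61.25 ≈ 1.927.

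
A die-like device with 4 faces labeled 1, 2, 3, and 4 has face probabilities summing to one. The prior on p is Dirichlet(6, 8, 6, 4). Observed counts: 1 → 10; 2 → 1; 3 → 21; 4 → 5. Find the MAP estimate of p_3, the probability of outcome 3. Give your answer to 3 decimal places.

MAP estimate: 0.456

The posterior is Dirichlet(αᵢ + nᵢ) = Dirichlet(16, 9, 27, 9).
For a Dirichlet(a₁,…,a_K) with all aᵢ > 1, the mode has j-th component (aⱼ − 1)/(Σaᵢ − K).
Here Σaᵢ = 61 and K = 4, so p_3 = (27 − 1)/(61 − 4) = 26/57 ≈ 0.456.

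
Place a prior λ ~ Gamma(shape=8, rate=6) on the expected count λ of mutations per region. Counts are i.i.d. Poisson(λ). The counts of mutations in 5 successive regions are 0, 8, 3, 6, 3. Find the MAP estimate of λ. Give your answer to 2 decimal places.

Σxᵢ = 0+8+3+6+3 = 20, with n = 5.
Posterior ∝ λ^7e^(−6λ) · λ^20e^(−5λ) = λ^27e^(−11λ), i.e. Gamma(shape=28, rate=11).
The mode of a Gamma(a, b) with a ≥ 1 (shape–rate) is (a−1)/b = 27/11 ≈ 2.45.

λ̂_MAP = 2.45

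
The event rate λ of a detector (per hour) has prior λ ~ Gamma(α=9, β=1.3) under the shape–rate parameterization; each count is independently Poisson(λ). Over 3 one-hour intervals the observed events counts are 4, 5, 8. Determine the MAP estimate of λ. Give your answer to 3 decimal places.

λ̂_MAP = 5.814

Σxᵢ = 4+5+8 = 17, with n = 3.
Posterior ∝ λ^8e^(−1.3λ) · λ^17e^(−3λ) = λ^25e^(−4.3λ), i.e. Gamma(shape=26, rate=4.3).
The mode of a Gamma(a, b) with a ≥ 1 (shape–rate) is (a−1)/b = 25/4.3 ≈ 5.814.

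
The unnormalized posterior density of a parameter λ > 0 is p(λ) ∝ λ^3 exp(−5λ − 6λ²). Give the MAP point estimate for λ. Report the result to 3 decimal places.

λ̂_MAP = 0.333

ℓ'(λ) = 3/λ − 5 − 12λ. Setting this to zero and multiplying by λ: 12λ² + 5λ − 3 = 0.
λ = (−5 + √(5² + 4·12·3)) / (2·12) = (−5 + √169) / 24 = (−5 + 13)/24 = 1/3.
ℓ''(λ) = −3/λ² − 12 < 0, confirming a maximum.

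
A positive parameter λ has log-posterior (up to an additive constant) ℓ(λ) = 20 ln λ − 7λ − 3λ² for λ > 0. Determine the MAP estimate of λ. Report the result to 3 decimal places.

ℓ'(λ) = 20/λ − 7 − 6λ. Setting this to zero and multiplying by λ: 6λ² + 7λ − 20 = 0.
λ = (−7 + √(7² + 4·6·20)) / (2·6) = (−7 + √529) / 12 = (−7 + 23)/12 = 4/3.
ℓ''(λ) = −20/λ² − 6 < 0, confirming a maximum.

λ̂_MAP = 1.333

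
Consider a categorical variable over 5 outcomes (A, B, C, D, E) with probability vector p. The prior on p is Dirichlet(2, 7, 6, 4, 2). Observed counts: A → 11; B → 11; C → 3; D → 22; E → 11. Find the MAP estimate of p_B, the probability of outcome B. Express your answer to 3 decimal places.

The posterior is Dirichlet(αᵢ + nᵢ) = Dirichlet(13, 18, 9, 26, 13).
For a Dirichlet(a₁,…,a_K) with all aᵢ > 1, the mode has j-th component (aⱼ − 1)/(Σaᵢ − K).
Here Σaᵢ = 79 and K = 5, so p_B = (18 − 1)/(79 − 5) = 17/74 ≈ 0.230.

MAP estimate of p_B = 0.230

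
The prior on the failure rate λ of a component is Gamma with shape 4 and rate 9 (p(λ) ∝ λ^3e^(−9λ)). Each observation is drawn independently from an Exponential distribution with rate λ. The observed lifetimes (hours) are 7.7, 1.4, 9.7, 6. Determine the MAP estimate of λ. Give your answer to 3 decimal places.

λ̂_MAP = 0.207

The Exponential(rate=λ) likelihood is ∝ λ^n e^(−λΣtᵢ). Here n = 4 and Σtᵢ = 7.7 + 1.4 + 9.7 + 6 = 24.8.
Posterior ∝ λ^3e^(−9λ) · λ^4e^(−24.8λ) = λ^7e^(−33.8λ), i.e. Gamma(8, 33.8).
Mode = (a−1)/b = 7/33.8 ≈ 0.207.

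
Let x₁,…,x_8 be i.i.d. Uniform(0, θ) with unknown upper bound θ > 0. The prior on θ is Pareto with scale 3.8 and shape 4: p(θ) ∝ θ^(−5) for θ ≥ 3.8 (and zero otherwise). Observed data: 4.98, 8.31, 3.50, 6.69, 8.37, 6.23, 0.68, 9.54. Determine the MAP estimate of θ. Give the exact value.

The Uniform(0, θ) likelihood is θ^(−n) for θ ≥ max(xᵢ), zero otherwise. Here max(xᵢ) = 9.54.
Posterior ∝ θ^(−5) · θ^(−8) = θ^(−13) on θ ≥ max(3.8, 9.54) = 9.54.
This density is strictly decreasing in θ, so the posterior mode lies at the lower boundary of the support.

θ̂_MAP = 9.54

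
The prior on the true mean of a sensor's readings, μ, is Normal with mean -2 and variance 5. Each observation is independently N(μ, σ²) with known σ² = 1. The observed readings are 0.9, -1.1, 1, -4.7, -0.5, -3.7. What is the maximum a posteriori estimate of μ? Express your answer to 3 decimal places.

μ̂_MAP = -1.371

n = 6; x̄ = (0.9 + (-1.1) + 1 + (-4.7) + (-0.5) + (-3.7))/6 = -8.1/6 = -1.35.
For a Normal prior and Normal likelihood with known variance, the posterior is Normal; its mode equals its mean, the precision-weighted average.
Prior precision 1/σ₀² = 1/5 = 0.2; data precision n/σ² = 6/1 = 6.
μ̂ = (0.2·(-2) + 6·(-1.35)) / (0.2 + 6) = (-8.5)/6.2 = -85/62 ≈ -1.371.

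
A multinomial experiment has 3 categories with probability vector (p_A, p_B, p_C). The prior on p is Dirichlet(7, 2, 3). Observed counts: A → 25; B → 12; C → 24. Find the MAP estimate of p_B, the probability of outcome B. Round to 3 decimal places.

MAP estimate of p_B = 0.186

The posterior is Dirichlet(αᵢ + nᵢ) = Dirichlet(32, 14, 27).
For a Dirichlet(a₁,…,a_K) with all aᵢ > 1, the mode has j-th component (aⱼ − 1)/(Σaᵢ − K).
Here Σaᵢ = 73 and K = 3, so p_B = (14 − 1)/(73 − 3) = 13/70 ≈ 0.186.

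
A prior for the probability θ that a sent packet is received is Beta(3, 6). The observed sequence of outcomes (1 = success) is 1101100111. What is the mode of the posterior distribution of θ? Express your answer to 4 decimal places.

θ̂_MAP = 0.5294

Prior: Beta(3, 6).
Data: 7 successes in 10 trials (from the sequence). The binomial likelihood contributes θ^7(1−θ)^3, so the posterior is Beta(3+7, 6+3) = Beta(10, 9).
For Beta(a, b) with a, b > 1 the mode is (a−1)/(a+b−2) = 9/17 ≈ 0.5294.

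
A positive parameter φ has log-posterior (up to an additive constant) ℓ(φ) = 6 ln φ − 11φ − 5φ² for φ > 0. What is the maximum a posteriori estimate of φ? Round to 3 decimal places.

ℓ'(φ) = 6/φ − 11 − 10φ. Setting this to zero and multiplying by φ: 10φ² + 11φ − 6 = 0.
φ = (−11 + √(11² + 4·10·6)) / (2·10) = (−11 + √361) / 20 = (−11 + 19)/20 = 2/5.
ℓ''(φ) = −6/φ² − 10 < 0, confirming a maximum.

φ̂_MAP = 0.400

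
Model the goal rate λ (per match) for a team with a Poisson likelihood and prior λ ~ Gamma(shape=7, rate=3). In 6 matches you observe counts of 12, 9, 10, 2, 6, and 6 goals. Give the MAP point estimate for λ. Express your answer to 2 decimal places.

λ̂_MAP = 5.67

Σxᵢ = 12+9+10+2+6+6 = 45, with n = 6.
Posterior ∝ λ^6e^(−3λ) · λ^45e^(−6λ) = λ^51e^(−9λ), i.e. Gamma(shape=52, rate=9).
The mode of a Gamma(a, b) with a ≥ 1 (shape–rate) is (a−1)/b = 51/9 ≈ 5.67.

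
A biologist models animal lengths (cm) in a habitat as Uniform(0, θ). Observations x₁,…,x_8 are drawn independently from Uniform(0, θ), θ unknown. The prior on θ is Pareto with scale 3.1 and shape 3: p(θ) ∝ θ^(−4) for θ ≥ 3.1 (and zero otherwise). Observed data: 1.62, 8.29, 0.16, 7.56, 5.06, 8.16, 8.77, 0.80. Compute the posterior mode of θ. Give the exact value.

The Uniform(0, θ) likelihood is θ^(−n) for θ ≥ max(xᵢ), zero otherwise. Here max(xᵢ) = 8.77.
Posterior ∝ θ^(−4) · θ^(−8) = θ^(−12) on θ ≥ max(3.1, 8.77) = 8.77.
This density is strictly decreasing in θ, so the posterior mode lies at the lower boundary of the support.

θ̂_MAP = 8.77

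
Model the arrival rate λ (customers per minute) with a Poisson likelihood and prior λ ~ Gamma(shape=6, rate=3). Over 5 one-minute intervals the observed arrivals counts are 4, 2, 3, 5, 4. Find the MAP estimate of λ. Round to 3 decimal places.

Σxᵢ = 4+2+3+5+4 = 18, with n = 5.
Posterior ∝ λ^5e^(−3λ) · λ^18e^(−5λ) = λ^23e^(−8λ), i.e. Gamma(shape=24, rate=8).
The mode of a Gamma(a, b) with a ≥ 1 (shape–rate) is (a−1)/b = 23/8 ≈ 2.875.

λ̂_MAP = 2.875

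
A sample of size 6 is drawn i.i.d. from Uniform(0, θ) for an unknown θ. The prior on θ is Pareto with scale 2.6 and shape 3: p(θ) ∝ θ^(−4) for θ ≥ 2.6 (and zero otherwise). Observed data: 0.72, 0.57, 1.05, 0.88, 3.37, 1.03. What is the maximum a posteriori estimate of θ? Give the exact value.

The Uniform(0, θ) likelihood is θ^(−n) for θ ≥ max(xᵢ), zero otherwise. Here max(xᵢ) = 3.37.
Posterior ∝ θ^(−4) · θ^(−6) = θ^(−10) on θ ≥ max(2.6, 3.37) = 3.37.
This density is strictly decreasing in θ, so the posterior mode lies at the lower boundary of the support.

θ̂_MAP = 3.37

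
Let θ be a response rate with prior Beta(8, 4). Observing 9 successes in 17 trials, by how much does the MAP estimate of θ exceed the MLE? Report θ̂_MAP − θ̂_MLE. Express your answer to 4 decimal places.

Posterior is Beta(17, 12); MAP = (17−1)/(29−2) = 16/27 ≈ 0.59259.
MLE ignores the prior: θ̂_MLE = k/n = 9/17 ≈ 0.52941.
Difference = 16/27 − 9/17 = 29/459 ≈ 0.0632.

MAP − MLE = 0.0632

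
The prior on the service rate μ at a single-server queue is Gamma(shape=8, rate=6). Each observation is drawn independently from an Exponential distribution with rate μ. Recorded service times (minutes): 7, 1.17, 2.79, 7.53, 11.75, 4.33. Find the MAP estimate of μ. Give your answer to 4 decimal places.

μ̂_MAP = 0.3204

The Exponential(rate=μ) likelihood is ∝ μ^n e^(−μΣtᵢ). Here n = 6 and Σtᵢ = 7 + 1.17 + 2.79 + 7.53 + 11.75 + 4.33 = 34.57.
Posterior ∝ μ^7e^(−6μ) · μ^6e^(−34.57μ) = μ^13e^(−40.57μ), i.e. Gamma(14, 40.57).
Mode = (a−1)/b = 13/40.57 ≈ 0.3204.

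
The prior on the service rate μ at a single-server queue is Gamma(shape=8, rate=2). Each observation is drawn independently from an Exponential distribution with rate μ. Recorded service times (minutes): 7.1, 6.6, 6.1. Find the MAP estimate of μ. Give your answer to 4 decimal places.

μ̂_MAP = 0.4587

The Exponential(rate=μ) likelihood is ∝ μ^n e^(−μΣtᵢ). Here n = 3 and Σtᵢ = 7.1 + 6.6 + 6.1 = 19.8.
Posterior ∝ μ^7e^(−2μ) · μ^3e^(−19.8μ) = μ^10e^(−21.8μ), i.e. Gamma(11, 21.8).
Mode = (a−1)/b = 10/21.8 ≈ 0.4587.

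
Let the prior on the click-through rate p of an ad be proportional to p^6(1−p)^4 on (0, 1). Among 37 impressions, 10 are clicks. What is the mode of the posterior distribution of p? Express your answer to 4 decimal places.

p̂_MAP = 0.3404

The prior density ∝ p^6(1−p)^4 is the kernel of Beta(7, 5).
Data: 10 successes in 37 trials. The binomial likelihood contributes p^10(1−p)^27, so the posterior is Beta(7+10, 5+27) = Beta(17, 32).
For Beta(a, b) with a, b > 1 the mode is (a−1)/(a+b−2) = 16/47 ≈ 0.3404.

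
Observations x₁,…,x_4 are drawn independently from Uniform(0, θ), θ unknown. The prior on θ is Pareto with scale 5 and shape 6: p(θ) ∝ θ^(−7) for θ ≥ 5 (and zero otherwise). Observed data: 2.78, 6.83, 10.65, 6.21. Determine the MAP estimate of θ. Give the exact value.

The Uniform(0, θ) likelihood is θ^(−n) for θ ≥ max(xᵢ), zero otherwise. Here max(xᵢ) = 10.65.
Posterior ∝ θ^(−7) · θ^(−4) = θ^(−11) on θ ≥ max(5, 10.65) = 10.65.
This density is strictly decreasing in θ, so the posterior mode lies at the lower boundary of the support.

θ̂_MAP = 10.65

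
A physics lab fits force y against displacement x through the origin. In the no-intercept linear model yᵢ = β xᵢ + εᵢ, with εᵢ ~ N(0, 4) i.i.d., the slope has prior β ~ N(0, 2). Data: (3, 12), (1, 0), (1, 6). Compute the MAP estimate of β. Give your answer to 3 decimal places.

log p(β | y) = −Σ(yᵢ − βxᵢ)²/(2·4) − β²/(2·2) + const.
Setting the derivative to zero: Σxᵢ(yᵢ − βxᵢ)/4 − β/2 = 0, so β = Σxᵢyᵢ / (Σxᵢ² + σ²/τ²).
Σxᵢyᵢ = 3·12 + 1·0 + 1·6 = 42; Σxᵢ² = 11; σ²/τ² = 2.
β̂_MAP = 42 / (11 + 2) = 42/13 ≈ 3.231.

β̂_MAP = 3.231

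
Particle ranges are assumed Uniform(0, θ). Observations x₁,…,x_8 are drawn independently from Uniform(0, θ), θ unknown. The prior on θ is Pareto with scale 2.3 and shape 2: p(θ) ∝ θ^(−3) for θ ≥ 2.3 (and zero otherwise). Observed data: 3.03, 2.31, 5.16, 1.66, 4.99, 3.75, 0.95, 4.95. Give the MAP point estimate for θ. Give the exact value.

θ̂_MAP = 5.16

The Uniform(0, θ) likelihood is θ^(−n) for θ ≥ max(xᵢ), zero otherwise. Here max(xᵢ) = 5.16.
Posterior ∝ θ^(−3) · θ^(−8) = θ^(−11) on θ ≥ max(2.3, 5.16) = 5.16.
This density is strictly decreasing in θ, so the posterior mode lies at the lower boundary of the support.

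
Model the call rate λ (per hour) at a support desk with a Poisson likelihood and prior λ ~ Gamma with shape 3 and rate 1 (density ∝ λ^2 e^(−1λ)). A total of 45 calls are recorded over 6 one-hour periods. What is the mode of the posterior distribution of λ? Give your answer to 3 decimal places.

Σxᵢ = 45, n = 6.
Posterior ∝ λ^2e^(−1λ) · λ^45e^(−6λ) = λ^47e^(−7λ), i.e. Gamma(shape=48, rate=7).
The mode of a Gamma(a, b) with a ≥ 1 (shape–rate) is (a−1)/b = 47/7 ≈ 6.714.

λ̂_MAP = 6.714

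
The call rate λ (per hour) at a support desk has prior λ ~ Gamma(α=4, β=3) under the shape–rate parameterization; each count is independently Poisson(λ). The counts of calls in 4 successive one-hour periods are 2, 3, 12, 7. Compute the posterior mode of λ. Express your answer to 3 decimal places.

Σxᵢ = 2+3+12+7 = 24, with n = 4.
Posterior ∝ λ^3e^(−3λ) · λ^24e^(−4λ) = λ^27e^(−7λ), i.e. Gamma(shape=28, rate=7).
The mode of a Gamma(a, b) with a ≥ 1 (shape–rate) is (a−1)/b = 27/7 ≈ 3.857.

λ̂_MAP = 3.857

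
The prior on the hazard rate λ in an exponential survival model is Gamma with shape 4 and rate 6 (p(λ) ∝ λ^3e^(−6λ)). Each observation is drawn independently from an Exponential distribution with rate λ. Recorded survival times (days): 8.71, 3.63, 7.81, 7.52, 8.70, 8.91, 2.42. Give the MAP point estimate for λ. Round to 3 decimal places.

The Exponential(rate=λ) likelihood is ∝ λ^n e^(−λΣtᵢ). Here n = 7 and Σtᵢ = 8.71 + 3.63 + 7.81 + 7.52 + 8.70 + 8.91 + 2.42 = 47.70.
Posterior ∝ λ^3e^(−6λ) · λ^7e^(−47.70λ) = λ^10e^(−53.70λ), i.e. Gamma(11, 53.70).
Mode = (a−1)/b = 10/53.70 ≈ 0.186.

λ̂_MAP = 0.186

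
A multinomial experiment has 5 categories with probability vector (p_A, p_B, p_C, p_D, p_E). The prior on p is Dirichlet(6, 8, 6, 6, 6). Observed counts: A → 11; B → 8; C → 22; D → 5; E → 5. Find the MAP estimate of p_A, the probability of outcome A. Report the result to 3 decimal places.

The posterior is Dirichlet(αᵢ + nᵢ) = Dirichlet(17, 16, 28, 11, 11).
For a Dirichlet(a₁,…,a_K) with all aᵢ > 1, the mode has j-th component (aⱼ − 1)/(Σaᵢ − K).
Here Σaᵢ = 83 and K = 5, so p_A = (17 − 1)/(83 − 5) = 16/78 ≈ 0.205.

MAP estimate of p_A = 0.205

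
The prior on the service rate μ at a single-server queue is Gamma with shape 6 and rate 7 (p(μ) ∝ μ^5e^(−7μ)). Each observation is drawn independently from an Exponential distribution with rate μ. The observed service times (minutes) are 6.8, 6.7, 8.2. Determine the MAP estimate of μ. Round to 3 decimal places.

The Exponential(rate=μ) likelihood is ∝ μ^n e^(−μΣtᵢ). Here n = 3 and Σtᵢ = 6.8 + 6.7 + 8.2 = 21.7.
Posterior ∝ μ^5e^(−7μ) · μ^3e^(−21.7μ) = μ^8e^(−28.7μ), i.e. Gamma(9, 28.7).
Mode = (a−1)/b = 8/28.7 ≈ 0.279.

μ̂_MAP = 0.279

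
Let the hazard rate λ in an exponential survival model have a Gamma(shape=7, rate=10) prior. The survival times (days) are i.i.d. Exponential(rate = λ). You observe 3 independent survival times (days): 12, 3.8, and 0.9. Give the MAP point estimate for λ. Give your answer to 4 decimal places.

The Exponential(rate=λ) likelihood is ∝ λ^n e^(−λΣtᵢ). Here n = 3 and Σtᵢ = 12 + 3.8 + 0.9 = 16.7.
Posterior ∝ λ^6e^(−10λ) · λ^3e^(−16.7λ) = λ^9e^(−26.7λ), i.e. Gamma(10, 26.7).
Mode = (a−1)/b = 9/26.7 ≈ 0.3371.

λ̂_MAP = 0.3371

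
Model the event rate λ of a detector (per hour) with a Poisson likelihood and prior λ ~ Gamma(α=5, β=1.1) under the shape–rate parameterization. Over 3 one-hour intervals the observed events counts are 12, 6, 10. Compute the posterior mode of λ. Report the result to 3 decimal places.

Σxᵢ = 12+6+10 = 28, with n = 3.
Posterior ∝ λ^4e^(−1.1λ) · λ^28e^(−3λ) = λ^32e^(−4.1λ), i.e. Gamma(shape=33, rate=4.1).
The mode of a Gamma(a, b) with a ≥ 1 (shape–rate) is (a−1)/b = 32/4.1 ≈ 7.805.

λ̂_MAP = 7.805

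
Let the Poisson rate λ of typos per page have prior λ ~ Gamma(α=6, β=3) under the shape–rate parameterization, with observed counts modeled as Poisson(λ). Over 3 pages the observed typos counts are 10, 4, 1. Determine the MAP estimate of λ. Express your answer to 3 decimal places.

λ̂_MAP = 3.333

Σxᵢ = 10+4+1 = 15, with n = 3.
Posterior ∝ λ^5e^(−3λ) · λ^15e^(−3λ) = λ^20e^(−6λ), i.e. Gamma(shape=21, rate=6).
The mode of a Gamma(a, b) with a ≥ 1 (shape–rate) is (a−1)/b = 20/6 ≈ 3.333.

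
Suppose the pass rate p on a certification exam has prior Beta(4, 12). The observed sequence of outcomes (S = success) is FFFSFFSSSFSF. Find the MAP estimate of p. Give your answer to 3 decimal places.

p̂_MAP = 0.308

Prior: Beta(4, 12).
Data: 5 successes in 12 trials (from the sequence). The binomial likelihood contributes p^5(1−p)^7, so the posterior is Beta(4+5, 12+7) = Beta(9, 19).
For Beta(a, b) with a, b > 1 the mode is (a−1)/(a+b−2) = 8/26 ≈ 0.308.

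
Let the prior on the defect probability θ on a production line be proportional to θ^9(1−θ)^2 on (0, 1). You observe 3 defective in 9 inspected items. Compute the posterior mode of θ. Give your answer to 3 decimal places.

θ̂_MAP = 0.600

The prior density ∝ θ^9(1−θ)^2 is the kernel of Beta(10, 3).
Data: 3 successes in 9 trials. The binomial likelihood contributes θ^3(1−θ)^6, so the posterior is Beta(10+3, 3+6) = Beta(13, 9).
For Beta(a, b) with a, b > 1 the mode is (a−1)/(a+b−2) = 12/20 ≈ 0.600.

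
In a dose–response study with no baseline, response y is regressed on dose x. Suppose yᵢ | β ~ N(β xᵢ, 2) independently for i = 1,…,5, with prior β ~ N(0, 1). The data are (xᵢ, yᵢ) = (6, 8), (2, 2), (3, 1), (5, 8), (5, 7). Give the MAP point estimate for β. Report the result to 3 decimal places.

β̂_MAP = 1.287

log p(β | y) = −Σ(yᵢ − βxᵢ)²/(2·2) − β²/(2·1) + const.
Setting the derivative to zero: Σxᵢ(yᵢ − βxᵢ)/2 − β/1 = 0, so β = Σxᵢyᵢ / (Σxᵢ² + σ²/τ²).
Σxᵢyᵢ = 6·8 + 2·2 + 3·1 + 5·8 + 5·7 = 130; Σxᵢ² = 99; σ²/τ² = 2.
β̂_MAP = 130 / (99 + 2) = 130/101 ≈ 1.287.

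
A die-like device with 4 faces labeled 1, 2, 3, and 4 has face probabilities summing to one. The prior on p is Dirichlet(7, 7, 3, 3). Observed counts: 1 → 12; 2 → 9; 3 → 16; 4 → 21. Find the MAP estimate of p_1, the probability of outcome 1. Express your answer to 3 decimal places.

The posterior is Dirichlet(αᵢ + nᵢ) = Dirichlet(19, 16, 19, 24).
For a Dirichlet(a₁,…,a_K) with all aᵢ > 1, the mode has j-th component (aⱼ − 1)/(Σaᵢ − K).
Here Σaᵢ = 78 and K = 4, so p_1 = (19 − 1)/(78 − 4) = 18/74 ≈ 0.243.

MAP estimate: 0.243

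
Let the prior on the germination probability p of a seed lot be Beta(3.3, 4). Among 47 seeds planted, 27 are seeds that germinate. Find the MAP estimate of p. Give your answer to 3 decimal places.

p̂_MAP = 0.560

Prior: Beta(3.3, 4).
Data: 27 successes in 47 trials. The binomial likelihood contributes p^27(1−p)^20, so the posterior is Beta(3.3+27, 4+20) = Beta(30.3, 24).
For Beta(a, b) with a, b > 1 the mode is (a−1)/(a+b−2) = 29.3/52.3 ≈ 0.560.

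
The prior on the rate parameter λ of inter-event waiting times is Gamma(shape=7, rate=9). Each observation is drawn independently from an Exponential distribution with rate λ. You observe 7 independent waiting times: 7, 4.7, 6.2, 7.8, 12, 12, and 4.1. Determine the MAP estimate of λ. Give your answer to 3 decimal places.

The Exponential(rate=λ) likelihood is ∝ λ^n e^(−λΣtᵢ). Here n = 7 and Σtᵢ = 7 + 4.7 + 6.2 + 7.8 + 12 + 12 + 4.1 = 53.8.
Posterior ∝ λ^6e^(−9λ) · λ^7e^(−53.8λ) = λ^13e^(−62.8λ), i.e. Gamma(14, 62.8).
Mode = (a−1)/b = 13/62.8 ≈ 0.207.

λ̂_MAP = 0.207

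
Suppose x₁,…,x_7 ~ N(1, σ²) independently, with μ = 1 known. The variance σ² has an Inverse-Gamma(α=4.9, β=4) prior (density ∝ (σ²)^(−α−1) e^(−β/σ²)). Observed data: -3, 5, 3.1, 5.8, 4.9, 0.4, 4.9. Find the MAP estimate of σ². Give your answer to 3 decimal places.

σ̂²_MAP = 5.225

Sum of squared deviations about the known mean: SS = (-3−1)² + (5−1)² + (3.1−1)² + (5.8−1)² + (4.9−1)² + (0.4−1)² + (4.9−1)² = 90.23.
The Normal likelihood contributes (σ²)^(−n/2) exp(−SS/(2σ²)), so the posterior is Inverse-Gamma(α + n/2, β + SS/2) = Inverse-Gamma(8.4, 49.115).
The mode of Inverse-Gamma(a, b) is b/(a+1) = 49.115/9.4 ≈ 5.225.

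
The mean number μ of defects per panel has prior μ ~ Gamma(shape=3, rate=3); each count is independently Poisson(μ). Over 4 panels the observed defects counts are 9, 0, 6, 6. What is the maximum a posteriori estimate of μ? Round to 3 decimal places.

Σxᵢ = 9+0+6+6 = 21, with n = 4.
Posterior ∝ μ^2e^(−3μ) · μ^21e^(−4μ) = μ^23e^(−7μ), i.e. Gamma(shape=24, rate=7).
The mode of a Gamma(a, b) with a ≥ 1 (shape–rate) is (a−1)/b = 23/7 ≈ 3.286.

μ̂_MAP = 3.286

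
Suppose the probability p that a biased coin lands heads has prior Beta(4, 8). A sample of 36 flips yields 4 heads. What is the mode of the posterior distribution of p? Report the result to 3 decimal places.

p̂_MAP = 0.152

Prior: Beta(4, 8).
Data: 4 successes in 36 trials. The binomial likelihood contributes p^4(1−p)^32, so the posterior is Beta(4+4, 8+32) = Beta(8, 40).
For Beta(a, b) with a, b > 1 the mode is (a−1)/(a+b−2) = 7/46 ≈ 0.152.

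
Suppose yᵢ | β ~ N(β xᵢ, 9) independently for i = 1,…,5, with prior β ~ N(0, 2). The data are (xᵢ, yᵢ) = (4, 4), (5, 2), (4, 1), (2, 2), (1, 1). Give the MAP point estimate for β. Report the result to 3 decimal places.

β̂_MAP = 0.526

log p(β | y) = −Σ(yᵢ − βxᵢ)²/(2·9) − β²/(2·2) + const.
Setting the derivative to zero: Σxᵢ(yᵢ − βxᵢ)/9 − β/2 = 0, so β = Σxᵢyᵢ / (Σxᵢ² + σ²/τ²).
Σxᵢyᵢ = 4·4 + 5·2 + 4·1 + 2·2 + 1·1 = 35; Σxᵢ² = 62; σ²/τ² = 4.5.
β̂_MAP = 35 / (62 + 4.5) = 35/66.5 ≈ 0.526.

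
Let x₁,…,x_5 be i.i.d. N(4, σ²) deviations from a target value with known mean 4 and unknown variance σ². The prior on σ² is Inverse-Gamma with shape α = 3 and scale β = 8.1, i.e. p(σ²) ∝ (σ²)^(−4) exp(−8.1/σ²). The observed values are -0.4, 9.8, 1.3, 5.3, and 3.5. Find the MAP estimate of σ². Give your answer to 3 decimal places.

σ̂²_MAP = 6.033

Sum of squared deviations about the known mean: SS = (-0.4−4)² + (9.8−4)² + (1.3−4)² + (5.3−4)² + (3.5−4)² = 62.23.
The Normal likelihood contributes (σ²)^(−n/2) exp(−SS/(2σ²)), so the posterior is Inverse-Gamma(α + n/2, β + SS/2) = Inverse-Gamma(5.5, 39.215).
The mode of Inverse-Gamma(a, b) is b/(a+1) = 39.215/6.5 ≈ 6.033.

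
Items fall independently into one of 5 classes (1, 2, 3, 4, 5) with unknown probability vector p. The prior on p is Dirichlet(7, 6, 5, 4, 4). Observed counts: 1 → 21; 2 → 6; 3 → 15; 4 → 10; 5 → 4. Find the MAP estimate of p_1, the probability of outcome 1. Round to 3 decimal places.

The posterior is Dirichlet(αᵢ + nᵢ) = Dirichlet(28, 12, 20, 14, 8).
For a Dirichlet(a₁,…,a_K) with all aᵢ > 1, the mode has j-th component (aⱼ − 1)/(Σaᵢ − K).
Here Σaᵢ = 82 and K = 5, so p_1 = (28 − 1)/(82 − 5) = 27/77 ≈ 0.351.

MAP estimate: 0.351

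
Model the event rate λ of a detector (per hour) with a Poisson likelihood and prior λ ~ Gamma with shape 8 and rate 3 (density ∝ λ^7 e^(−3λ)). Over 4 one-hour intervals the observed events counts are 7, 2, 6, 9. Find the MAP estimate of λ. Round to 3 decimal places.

Σxᵢ = 7+2+6+9 = 24, with n = 4.
Posterior ∝ λ^7e^(−3λ) · λ^24e^(−4λ) = λ^31e^(−7λ), i.e. Gamma(shape=32, rate=7).
The mode of a Gamma(a, b) with a ≥ 1 (shape–rate) is (a−1)/b = 31/7 ≈ 4.429.

λ̂_MAP = 4.429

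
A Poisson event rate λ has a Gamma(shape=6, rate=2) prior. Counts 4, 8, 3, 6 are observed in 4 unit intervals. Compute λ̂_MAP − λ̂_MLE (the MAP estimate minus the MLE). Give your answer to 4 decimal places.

MAP − MLE = -0.9167

Σxᵢ = 21. Posterior is Gamma(27, 6); MAP = (27−1)/6 = 26/6 ≈ 4.33333.
MLE = x̄ = 21/4 ≈ 5.25000.
Difference = 26/6 − 21/4 = -11/12 ≈ -0.9167.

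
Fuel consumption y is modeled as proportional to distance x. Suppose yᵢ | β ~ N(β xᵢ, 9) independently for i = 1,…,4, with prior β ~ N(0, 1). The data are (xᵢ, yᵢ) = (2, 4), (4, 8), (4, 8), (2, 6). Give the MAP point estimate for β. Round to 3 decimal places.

log p(β | y) = −Σ(yᵢ − βxᵢ)²/(2·9) − β²/(2·1) + const.
Setting the derivative to zero: Σxᵢ(yᵢ − βxᵢ)/9 − β/1 = 0, so β = Σxᵢyᵢ / (Σxᵢ² + σ²/τ²).
Σxᵢyᵢ = 2·4 + 4·8 + 4·8 + 2·6 = 84; Σxᵢ² = 40; σ²/τ² = 9.
β̂_MAP = 84 / (40 + 9) = 84/49 ≈ 1.714.

β̂_MAP = 1.714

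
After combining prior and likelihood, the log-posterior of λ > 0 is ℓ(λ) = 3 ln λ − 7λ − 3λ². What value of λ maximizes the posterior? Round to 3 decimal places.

ℓ'(λ) = 3/λ − 7 − 6λ. Setting this to zero and multiplying by λ: 6λ² + 7λ − 3 = 0.
λ = (−7 + √(7² + 4·6·3)) / (2·6) = (−7 + √121) / 12 = (−7 + 11)/12 = 1/3.
ℓ''(λ) = −3/λ² − 6 < 0, confirming a maximum.

λ̂_MAP = 0.333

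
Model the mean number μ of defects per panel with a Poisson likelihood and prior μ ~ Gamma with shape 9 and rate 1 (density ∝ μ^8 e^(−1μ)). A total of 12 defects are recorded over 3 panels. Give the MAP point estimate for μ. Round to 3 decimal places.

Σxᵢ = 12, n = 3.
Posterior ∝ μ^8e^(−1μ) · μ^12e^(−3μ) = μ^20e^(−4μ), i.e. Gamma(shape=21, rate=4).
The mode of a Gamma(a, b) with a ≥ 1 (shape–rate) is (a−1)/b = 20/4 ≈ 5.000.

μ̂_MAP = 5.000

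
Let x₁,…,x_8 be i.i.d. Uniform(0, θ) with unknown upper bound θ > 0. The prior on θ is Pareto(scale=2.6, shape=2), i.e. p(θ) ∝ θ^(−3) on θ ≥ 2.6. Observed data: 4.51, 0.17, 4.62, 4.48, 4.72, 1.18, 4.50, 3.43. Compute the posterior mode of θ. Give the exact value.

θ̂_MAP = 4.72

The Uniform(0, θ) likelihood is θ^(−n) for θ ≥ max(xᵢ), zero otherwise. Here max(xᵢ) = 4.72.
Posterior ∝ θ^(−3) · θ^(−8) = θ^(−11) on θ ≥ max(2.6, 4.72) = 4.72.
This density is strictly decreasing in θ, so the posterior mode lies at the lower boundary of the support.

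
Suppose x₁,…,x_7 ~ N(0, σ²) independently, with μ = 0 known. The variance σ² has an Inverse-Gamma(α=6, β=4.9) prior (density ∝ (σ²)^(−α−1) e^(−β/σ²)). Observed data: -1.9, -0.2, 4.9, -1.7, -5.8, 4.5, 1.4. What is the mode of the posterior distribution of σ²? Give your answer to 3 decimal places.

Sum of squared deviations about the known mean: SS = (-1.9−0)² + (-0.2−0)² + (4.9−0)² + (-1.7−0)² + (-5.8−0)² + (4.5−0)² + (1.4−0)² = 86.4.
The Normal likelihood contributes (σ²)^(−n/2) exp(−SS/(2σ²)), so the posterior is Inverse-Gamma(α + n/2, β + SS/2) = Inverse-Gamma(9.5, 48.1).
The mode of Inverse-Gamma(a, b) is b/(a+1) = 48.1/10.5 ≈ 4.581.

σ̂²_MAP = 4.581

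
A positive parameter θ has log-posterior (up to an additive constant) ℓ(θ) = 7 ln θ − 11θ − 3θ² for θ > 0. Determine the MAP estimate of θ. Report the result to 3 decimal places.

ℓ'(θ) = 7/θ − 11 − 6θ. Setting this to zero and multiplying by θ: 6θ² + 11θ − 7 = 0.
θ = (−11 + √(11² + 4·6·7)) / (2·6) = (−11 + √289) / 12 = (−11 + 17)/12 = 1/2.
ℓ''(θ) = −7/θ² − 6 < 0, confirming a maximum.

θ̂_MAP = 0.500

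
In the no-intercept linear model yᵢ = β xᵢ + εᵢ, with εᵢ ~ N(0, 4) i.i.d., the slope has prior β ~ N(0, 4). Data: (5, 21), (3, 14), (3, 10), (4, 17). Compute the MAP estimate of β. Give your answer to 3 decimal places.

β̂_MAP = 4.083

log p(β | y) = −Σ(yᵢ − βxᵢ)²/(2·4) − β²/(2·4) + const.
Setting the derivative to zero: Σxᵢ(yᵢ − βxᵢ)/4 − β/4 = 0, so β = Σxᵢyᵢ / (Σxᵢ² + σ²/τ²).
Σxᵢyᵢ = 5·21 + 3·14 + 3·10 + 4·17 = 245; Σxᵢ² = 59; σ²/τ² = 1.
β̂_MAP = 245 / (59 + 1) = 245/60 ≈ 4.083.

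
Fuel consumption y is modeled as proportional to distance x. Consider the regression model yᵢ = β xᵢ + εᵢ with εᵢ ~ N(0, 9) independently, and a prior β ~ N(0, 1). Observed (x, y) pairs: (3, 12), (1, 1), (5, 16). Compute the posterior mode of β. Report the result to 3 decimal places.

log p(β | y) = −Σ(yᵢ − βxᵢ)²/(2·9) − β²/(2·1) + const.
Setting the derivative to zero: Σxᵢ(yᵢ − βxᵢ)/9 − β/1 = 0, so β = Σxᵢyᵢ / (Σxᵢ² + σ²/τ²).
Σxᵢyᵢ = 3·12 + 1·1 + 5·16 = 117; Σxᵢ² = 35; σ²/τ² = 9.
β̂_MAP = 117 / (35 + 9) = 117/44 ≈ 2.659.

β̂_MAP = 2.659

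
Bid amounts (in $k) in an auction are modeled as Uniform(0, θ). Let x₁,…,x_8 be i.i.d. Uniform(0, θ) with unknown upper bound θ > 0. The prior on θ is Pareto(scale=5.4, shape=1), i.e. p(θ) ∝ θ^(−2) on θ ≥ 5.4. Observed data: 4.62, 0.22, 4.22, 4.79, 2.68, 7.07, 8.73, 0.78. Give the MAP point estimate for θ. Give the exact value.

θ̂_MAP = 8.73

The Uniform(0, θ) likelihood is θ^(−n) for θ ≥ max(xᵢ), zero otherwise. Here max(xᵢ) = 8.73.
Posterior ∝ θ^(−2) · θ^(−8) = θ^(−10) on θ ≥ max(5.4, 8.73) = 8.73.
This density is strictly decreasing in θ, so the posterior mode lies at the lower boundary of the support.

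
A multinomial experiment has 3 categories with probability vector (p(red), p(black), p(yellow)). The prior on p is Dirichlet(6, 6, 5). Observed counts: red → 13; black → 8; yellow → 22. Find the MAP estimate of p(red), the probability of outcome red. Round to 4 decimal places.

The posterior is Dirichlet(αᵢ + nᵢ) = Dirichlet(19, 14, 27).
For a Dirichlet(a₁,…,a_K) with all aᵢ > 1, the mode has j-th component (aⱼ − 1)/(Σaᵢ − K).
Here Σaᵢ = 60 and K = 3, so p(red) = (19 − 1)/(60 − 3) = 18/57 ≈ 0.3158.

MAP estimate of p(red) = 0.3158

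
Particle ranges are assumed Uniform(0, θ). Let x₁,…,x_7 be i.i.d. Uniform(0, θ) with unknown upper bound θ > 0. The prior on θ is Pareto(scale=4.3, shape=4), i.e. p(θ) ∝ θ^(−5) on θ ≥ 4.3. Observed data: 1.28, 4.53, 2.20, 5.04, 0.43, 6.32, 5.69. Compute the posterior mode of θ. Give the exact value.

θ̂_MAP = 6.32

The Uniform(0, θ) likelihood is θ^(−n) for θ ≥ max(xᵢ), zero otherwise. Here max(xᵢ) = 6.32.
Posterior ∝ θ^(−5) · θ^(−7) = θ^(−12) on θ ≥ max(4.3, 6.32) = 6.32.
This density is strictly decreasing in θ, so the posterior mode lies at the lower boundary of the support.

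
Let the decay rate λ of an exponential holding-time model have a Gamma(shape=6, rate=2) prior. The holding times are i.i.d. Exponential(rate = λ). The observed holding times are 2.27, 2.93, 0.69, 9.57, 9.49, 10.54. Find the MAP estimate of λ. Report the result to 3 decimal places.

λ̂_MAP = 0.293

The Exponential(rate=λ) likelihood is ∝ λ^n e^(−λΣtᵢ). Here n = 6 and Σtᵢ = 2.27 + 2.93 + 0.69 + 9.57 + 9.49 + 10.54 = 35.49.
Posterior ∝ λ^5e^(−2λ) · λ^6e^(−35.49λ) = λ^11e^(−37.49λ), i.e. Gamma(12, 37.49).
Mode = (a−1)/b = 11/37.49 ≈ 0.293.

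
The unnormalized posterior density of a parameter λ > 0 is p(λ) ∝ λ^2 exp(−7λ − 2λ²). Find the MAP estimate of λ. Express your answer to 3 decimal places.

ℓ'(λ) = 2/λ − 7 − 4λ. Setting this to zero and multiplying by λ: 4λ² + 7λ − 2 = 0.
λ = (−7 + √(7² + 4·4·2)) / (2·4) = (−7 + √81) / 8 = (−7 + 9)/8 = 1/4.
ℓ''(λ) = −2/λ² − 4 < 0, confirming a maximum.

λ̂_MAP = 0.250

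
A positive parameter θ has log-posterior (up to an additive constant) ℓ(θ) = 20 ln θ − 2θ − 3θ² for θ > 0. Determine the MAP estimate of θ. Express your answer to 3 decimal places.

ℓ'(θ) = 20/θ − 2 − 6θ. Setting this to zero and multiplying by θ: 6θ² + 2θ − 20 = 0.
θ = (−2 + √(2² + 4·6·20)) / (2·6) = (−2 + √484) / 12 = (−2 + 22)/12 = 5/3.
ℓ''(θ) = −20/θ² − 6 < 0, confirming a maximum.

θ̂_MAP = 1.667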